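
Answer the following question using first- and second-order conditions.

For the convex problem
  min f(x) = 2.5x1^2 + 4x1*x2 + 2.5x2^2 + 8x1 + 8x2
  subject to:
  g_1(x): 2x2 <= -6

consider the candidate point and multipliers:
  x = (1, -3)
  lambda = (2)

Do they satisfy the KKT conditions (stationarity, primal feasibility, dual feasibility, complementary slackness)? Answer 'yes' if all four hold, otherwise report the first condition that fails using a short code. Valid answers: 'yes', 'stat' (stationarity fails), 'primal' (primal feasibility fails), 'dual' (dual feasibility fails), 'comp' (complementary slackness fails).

Gradient of f: grad f(x) = Q x + c = (1, -3)
Constraint values g_i(x) = a_i^T x - b_i:
  g_1((1, -3)) = 0
Stationarity residual: grad f(x) + sum_i lambda_i a_i = (1, 1)
  -> stationarity FAILS
Primal feasibility (all g_i <= 0): OK
Dual feasibility (all lambda_i >= 0): OK
Complementary slackness (lambda_i * g_i(x) = 0 for all i): OK

Verdict: the first failing condition is stationarity -> stat.

stat


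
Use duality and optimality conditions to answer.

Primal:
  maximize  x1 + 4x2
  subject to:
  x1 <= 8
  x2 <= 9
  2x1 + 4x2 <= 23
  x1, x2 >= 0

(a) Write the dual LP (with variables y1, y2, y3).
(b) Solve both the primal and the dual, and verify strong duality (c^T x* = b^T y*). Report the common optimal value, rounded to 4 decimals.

The standard primal-dual pair for 'max c^T x s.t. A x <= b, x >= 0' is:
  Dual:  min b^T y  s.t.  A^T y >= c,  y >= 0.

So the dual LP is:
  minimize  8y1 + 9y2 + 23y3
  subject to:
    y1 + 2y3 >= 1
    y2 + 4y3 >= 4
    y1, y2, y3 >= 0

Solving the primal: x* = (0, 5.75).
  primal value c^T x* = 23.
Solving the dual: y* = (0, 0, 1).
  dual value b^T y* = 23.
Strong duality: c^T x* = b^T y*. Confirmed.

23


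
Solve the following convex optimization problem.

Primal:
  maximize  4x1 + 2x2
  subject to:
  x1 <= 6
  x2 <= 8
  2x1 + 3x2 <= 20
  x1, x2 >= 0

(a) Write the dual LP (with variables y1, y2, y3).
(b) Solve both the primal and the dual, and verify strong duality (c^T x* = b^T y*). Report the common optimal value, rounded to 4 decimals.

The standard primal-dual pair for 'max c^T x s.t. A x <= b, x >= 0' is:
  Dual:  min b^T y  s.t.  A^T y >= c,  y >= 0.

So the dual LP is:
  minimize  6y1 + 8y2 + 20y3
  subject to:
    y1 + 2y3 >= 4
    y2 + 3y3 >= 2
    y1, y2, y3 >= 0

Solving the primal: x* = (6, 2.6667).
  primal value c^T x* = 29.3333.
Solving the dual: y* = (2.6667, 0, 0.6667).
  dual value b^T y* = 29.3333.
Strong duality: c^T x* = b^T y*. Confirmed.

29.3333


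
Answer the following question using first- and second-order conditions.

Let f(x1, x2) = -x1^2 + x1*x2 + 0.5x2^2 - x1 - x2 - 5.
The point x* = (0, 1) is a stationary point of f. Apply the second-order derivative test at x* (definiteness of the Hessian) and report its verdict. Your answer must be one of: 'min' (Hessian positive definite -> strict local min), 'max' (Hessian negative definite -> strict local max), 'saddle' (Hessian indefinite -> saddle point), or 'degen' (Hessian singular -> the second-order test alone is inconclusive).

Compute the Hessian H = grad^2 f:
  H = [[-2, 1], [1, 1]]
Verify stationarity: grad f(x*) = H x* + g = (0, 0).
Eigenvalues of H: -2.3028, 1.3028.
Eigenvalues have mixed signs, so H is indefinite -> x* is a saddle point.

saddle


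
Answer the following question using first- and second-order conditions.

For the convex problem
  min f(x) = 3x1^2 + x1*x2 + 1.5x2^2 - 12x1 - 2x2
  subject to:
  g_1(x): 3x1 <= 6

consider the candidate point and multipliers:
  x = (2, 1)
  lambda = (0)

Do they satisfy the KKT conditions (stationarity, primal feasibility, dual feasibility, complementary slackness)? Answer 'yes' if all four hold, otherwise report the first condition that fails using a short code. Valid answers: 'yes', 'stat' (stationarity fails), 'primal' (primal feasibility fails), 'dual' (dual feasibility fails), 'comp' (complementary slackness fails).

Gradient of f: grad f(x) = Q x + c = (1, 3)
Constraint values g_i(x) = a_i^T x - b_i:
  g_1((2, 1)) = 0
Stationarity residual: grad f(x) + sum_i lambda_i a_i = (1, 3)
  -> stationarity FAILS
Primal feasibility (all g_i <= 0): OK
Dual feasibility (all lambda_i >= 0): OK
Complementary slackness (lambda_i * g_i(x) = 0 for all i): OK

Verdict: the first failing condition is stationarity -> stat.

stat


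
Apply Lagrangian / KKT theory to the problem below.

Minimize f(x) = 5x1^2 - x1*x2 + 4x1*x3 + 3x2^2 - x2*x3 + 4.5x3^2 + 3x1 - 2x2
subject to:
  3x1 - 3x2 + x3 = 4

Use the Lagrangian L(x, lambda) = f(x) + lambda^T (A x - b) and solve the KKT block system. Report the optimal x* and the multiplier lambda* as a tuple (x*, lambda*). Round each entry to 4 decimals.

Form the Lagrangian:
  L(x, lambda) = (1/2) x^T Q x + c^T x + lambda^T (A x - b)
Stationarity (grad_x L = 0): Q x + c + A^T lambda = 0.
Primal feasibility: A x = b.

This gives the KKT block system:
  [ Q   A^T ] [ x     ]   [-c ]
  [ A    0  ] [ lambda ] = [ b ]

Solving the linear system:
  x*      = (0.3998, -0.9286, 0.0149)
  lambda* = (-2.662)
  f(x*)   = 6.8523

x* = (0.3998, -0.9286, 0.0149), lambda* = (-2.662)


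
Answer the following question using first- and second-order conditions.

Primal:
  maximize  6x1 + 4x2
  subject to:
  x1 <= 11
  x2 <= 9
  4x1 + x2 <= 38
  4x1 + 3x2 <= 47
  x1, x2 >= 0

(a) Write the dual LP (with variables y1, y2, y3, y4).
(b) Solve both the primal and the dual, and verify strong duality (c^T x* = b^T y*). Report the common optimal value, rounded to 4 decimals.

The standard primal-dual pair for 'max c^T x s.t. A x <= b, x >= 0' is:
  Dual:  min b^T y  s.t.  A^T y >= c,  y >= 0.

So the dual LP is:
  minimize  11y1 + 9y2 + 38y3 + 47y4
  subject to:
    y1 + 4y3 + 4y4 >= 6
    y2 + y3 + 3y4 >= 4
    y1, y2, y3, y4 >= 0

Solving the primal: x* = (8.375, 4.5).
  primal value c^T x* = 68.25.
Solving the dual: y* = (0, 0, 0.25, 1.25).
  dual value b^T y* = 68.25.
Strong duality: c^T x* = b^T y*. Confirmed.

68.25


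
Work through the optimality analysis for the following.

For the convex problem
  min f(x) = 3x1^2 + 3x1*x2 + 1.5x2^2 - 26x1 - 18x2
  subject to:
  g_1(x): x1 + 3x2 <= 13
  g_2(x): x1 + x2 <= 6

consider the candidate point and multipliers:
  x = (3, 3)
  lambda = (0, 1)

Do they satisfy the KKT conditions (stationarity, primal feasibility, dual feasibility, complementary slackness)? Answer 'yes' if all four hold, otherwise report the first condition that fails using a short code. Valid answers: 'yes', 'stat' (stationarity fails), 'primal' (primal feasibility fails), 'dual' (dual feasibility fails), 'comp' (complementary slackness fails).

Gradient of f: grad f(x) = Q x + c = (1, 0)
Constraint values g_i(x) = a_i^T x - b_i:
  g_1((3, 3)) = -1
  g_2((3, 3)) = 0
Stationarity residual: grad f(x) + sum_i lambda_i a_i = (2, 1)
  -> stationarity FAILS
Primal feasibility (all g_i <= 0): OK
Dual feasibility (all lambda_i >= 0): OK
Complementary slackness (lambda_i * g_i(x) = 0 for all i): OK

Verdict: the first failing condition is stationarity -> stat.

stat


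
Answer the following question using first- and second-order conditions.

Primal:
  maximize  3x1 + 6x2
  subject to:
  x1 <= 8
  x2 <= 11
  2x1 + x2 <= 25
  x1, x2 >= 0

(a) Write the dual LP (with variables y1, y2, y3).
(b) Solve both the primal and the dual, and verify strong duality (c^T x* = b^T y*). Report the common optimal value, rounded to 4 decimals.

The standard primal-dual pair for 'max c^T x s.t. A x <= b, x >= 0' is:
  Dual:  min b^T y  s.t.  A^T y >= c,  y >= 0.

So the dual LP is:
  minimize  8y1 + 11y2 + 25y3
  subject to:
    y1 + 2y3 >= 3
    y2 + y3 >= 6
    y1, y2, y3 >= 0

Solving the primal: x* = (7, 11).
  primal value c^T x* = 87.
Solving the dual: y* = (0, 4.5, 1.5).
  dual value b^T y* = 87.
Strong duality: c^T x* = b^T y*. Confirmed.

87


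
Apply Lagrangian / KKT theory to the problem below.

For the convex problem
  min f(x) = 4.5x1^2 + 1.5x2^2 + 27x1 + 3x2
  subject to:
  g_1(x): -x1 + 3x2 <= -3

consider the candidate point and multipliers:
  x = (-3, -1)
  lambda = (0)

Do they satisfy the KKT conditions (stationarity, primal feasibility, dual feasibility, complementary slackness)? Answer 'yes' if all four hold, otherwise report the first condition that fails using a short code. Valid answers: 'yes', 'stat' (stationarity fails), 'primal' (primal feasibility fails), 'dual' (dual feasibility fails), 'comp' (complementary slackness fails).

Gradient of f: grad f(x) = Q x + c = (0, 0)
Constraint values g_i(x) = a_i^T x - b_i:
  g_1((-3, -1)) = 3
Stationarity residual: grad f(x) + sum_i lambda_i a_i = (0, 0)
  -> stationarity OK
Primal feasibility (all g_i <= 0): FAILS
Dual feasibility (all lambda_i >= 0): OK
Complementary slackness (lambda_i * g_i(x) = 0 for all i): OK

Verdict: the first failing condition is primal_feasibility -> primal.

primal


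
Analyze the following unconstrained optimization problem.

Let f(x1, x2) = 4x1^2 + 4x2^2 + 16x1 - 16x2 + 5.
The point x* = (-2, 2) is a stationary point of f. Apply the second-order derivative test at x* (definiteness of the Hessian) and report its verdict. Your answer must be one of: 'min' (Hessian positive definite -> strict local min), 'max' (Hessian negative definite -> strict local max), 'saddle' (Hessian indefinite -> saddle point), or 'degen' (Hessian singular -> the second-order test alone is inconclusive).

Compute the Hessian H = grad^2 f:
  H = [[8, 0], [0, 8]]
Verify stationarity: grad f(x*) = H x* + g = (0, 0).
Eigenvalues of H: 8, 8.
Both eigenvalues > 0, so H is positive definite -> x* is a strict local min.

min


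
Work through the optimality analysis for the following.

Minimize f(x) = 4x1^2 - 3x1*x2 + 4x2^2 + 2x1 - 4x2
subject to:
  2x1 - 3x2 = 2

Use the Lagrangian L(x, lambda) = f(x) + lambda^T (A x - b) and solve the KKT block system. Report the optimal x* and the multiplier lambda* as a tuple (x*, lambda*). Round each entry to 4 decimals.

Form the Lagrangian:
  L(x, lambda) = (1/2) x^T Q x + c^T x + lambda^T (A x - b)
Stationarity (grad_x L = 0): Q x + c + A^T lambda = 0.
Primal feasibility: A x = b.

This gives the KKT block system:
  [ Q   A^T ] [ x     ]   [-c ]
  [ A    0  ] [ lambda ] = [ b ]

Solving the linear system:
  x*      = (0.2941, -0.4706)
  lambda* = (-2.8824)
  f(x*)   = 4.1176

x* = (0.2941, -0.4706), lambda* = (-2.8824)


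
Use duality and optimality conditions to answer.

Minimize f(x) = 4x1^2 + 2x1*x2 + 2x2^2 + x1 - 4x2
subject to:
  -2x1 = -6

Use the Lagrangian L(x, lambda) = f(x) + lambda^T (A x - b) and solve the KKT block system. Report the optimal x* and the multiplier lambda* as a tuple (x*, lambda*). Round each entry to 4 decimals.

Form the Lagrangian:
  L(x, lambda) = (1/2) x^T Q x + c^T x + lambda^T (A x - b)
Stationarity (grad_x L = 0): Q x + c + A^T lambda = 0.
Primal feasibility: A x = b.

This gives the KKT block system:
  [ Q   A^T ] [ x     ]   [-c ]
  [ A    0  ] [ lambda ] = [ b ]

Solving the linear system:
  x*      = (3, -0.5)
  lambda* = (12)
  f(x*)   = 38.5

x* = (3, -0.5), lambda* = (12)


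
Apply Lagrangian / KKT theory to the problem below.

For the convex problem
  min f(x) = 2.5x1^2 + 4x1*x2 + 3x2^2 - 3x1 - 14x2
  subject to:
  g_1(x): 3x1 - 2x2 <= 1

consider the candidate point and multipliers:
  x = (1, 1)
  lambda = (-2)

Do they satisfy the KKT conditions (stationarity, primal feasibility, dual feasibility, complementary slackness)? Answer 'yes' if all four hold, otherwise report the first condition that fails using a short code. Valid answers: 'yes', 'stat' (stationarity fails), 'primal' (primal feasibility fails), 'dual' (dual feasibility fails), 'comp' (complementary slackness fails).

Gradient of f: grad f(x) = Q x + c = (6, -4)
Constraint values g_i(x) = a_i^T x - b_i:
  g_1((1, 1)) = 0
Stationarity residual: grad f(x) + sum_i lambda_i a_i = (0, 0)
  -> stationarity OK
Primal feasibility (all g_i <= 0): OK
Dual feasibility (all lambda_i >= 0): FAILS
Complementary slackness (lambda_i * g_i(x) = 0 for all i): OK

Verdict: the first failing condition is dual_feasibility -> dual.

dual


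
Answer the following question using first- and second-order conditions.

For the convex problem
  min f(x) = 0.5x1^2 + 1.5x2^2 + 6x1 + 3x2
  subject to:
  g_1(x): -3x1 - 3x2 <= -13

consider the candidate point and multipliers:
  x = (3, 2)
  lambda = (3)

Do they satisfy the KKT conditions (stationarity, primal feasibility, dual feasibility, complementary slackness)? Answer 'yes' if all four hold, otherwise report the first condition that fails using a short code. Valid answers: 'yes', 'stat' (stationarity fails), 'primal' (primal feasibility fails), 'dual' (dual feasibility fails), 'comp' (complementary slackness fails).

Gradient of f: grad f(x) = Q x + c = (9, 9)
Constraint values g_i(x) = a_i^T x - b_i:
  g_1((3, 2)) = -2
Stationarity residual: grad f(x) + sum_i lambda_i a_i = (0, 0)
  -> stationarity OK
Primal feasibility (all g_i <= 0): OK
Dual feasibility (all lambda_i >= 0): OK
Complementary slackness (lambda_i * g_i(x) = 0 for all i): FAILS

Verdict: the first failing condition is complementary_slackness -> comp.

comp


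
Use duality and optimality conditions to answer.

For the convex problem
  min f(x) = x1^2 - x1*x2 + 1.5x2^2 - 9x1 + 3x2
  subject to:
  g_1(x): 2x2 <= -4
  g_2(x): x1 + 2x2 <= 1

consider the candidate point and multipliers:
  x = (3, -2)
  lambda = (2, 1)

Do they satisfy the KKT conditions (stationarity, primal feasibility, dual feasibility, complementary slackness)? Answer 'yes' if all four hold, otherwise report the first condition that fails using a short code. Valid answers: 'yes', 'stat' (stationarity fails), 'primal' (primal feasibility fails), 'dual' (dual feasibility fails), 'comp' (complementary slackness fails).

Gradient of f: grad f(x) = Q x + c = (-1, -6)
Constraint values g_i(x) = a_i^T x - b_i:
  g_1((3, -2)) = 0
  g_2((3, -2)) = -2
Stationarity residual: grad f(x) + sum_i lambda_i a_i = (0, 0)
  -> stationarity OK
Primal feasibility (all g_i <= 0): OK
Dual feasibility (all lambda_i >= 0): OK
Complementary slackness (lambda_i * g_i(x) = 0 for all i): FAILS

Verdict: the first failing condition is complementary_slackness -> comp.

comp


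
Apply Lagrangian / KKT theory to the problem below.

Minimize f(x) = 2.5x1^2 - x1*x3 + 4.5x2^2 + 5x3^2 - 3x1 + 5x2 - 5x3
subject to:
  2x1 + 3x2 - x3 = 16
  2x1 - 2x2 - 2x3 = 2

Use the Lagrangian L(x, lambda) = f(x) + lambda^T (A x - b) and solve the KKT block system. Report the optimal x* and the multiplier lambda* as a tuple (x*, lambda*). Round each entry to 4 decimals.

Form the Lagrangian:
  L(x, lambda) = (1/2) x^T Q x + c^T x + lambda^T (A x - b)
Stationarity (grad_x L = 0): Q x + c + A^T lambda = 0.
Primal feasibility: A x = b.

This gives the KKT block system:
  [ Q   A^T ] [ x     ]   [-c ]
  [ A    0  ] [ lambda ] = [ b ]

Solving the linear system:
  x*      = (3.9365, 2.7659, 0.1706)
  lambda* = (-9.2809, 1.0251)
  f(x*)   = 73.806

x* = (3.9365, 2.7659, 0.1706), lambda* = (-9.2809, 1.0251)


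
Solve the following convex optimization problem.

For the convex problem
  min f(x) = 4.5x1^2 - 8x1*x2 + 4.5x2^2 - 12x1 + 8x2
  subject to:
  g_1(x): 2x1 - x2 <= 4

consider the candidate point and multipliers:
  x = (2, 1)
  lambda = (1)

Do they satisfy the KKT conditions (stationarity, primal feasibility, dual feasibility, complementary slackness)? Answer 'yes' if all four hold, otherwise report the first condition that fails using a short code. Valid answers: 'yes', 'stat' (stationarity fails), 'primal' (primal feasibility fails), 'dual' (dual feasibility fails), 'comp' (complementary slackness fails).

Gradient of f: grad f(x) = Q x + c = (-2, 1)
Constraint values g_i(x) = a_i^T x - b_i:
  g_1((2, 1)) = -1
Stationarity residual: grad f(x) + sum_i lambda_i a_i = (0, 0)
  -> stationarity OK
Primal feasibility (all g_i <= 0): OK
Dual feasibility (all lambda_i >= 0): OK
Complementary slackness (lambda_i * g_i(x) = 0 for all i): FAILS

Verdict: the first failing condition is complementary_slackness -> comp.

comp


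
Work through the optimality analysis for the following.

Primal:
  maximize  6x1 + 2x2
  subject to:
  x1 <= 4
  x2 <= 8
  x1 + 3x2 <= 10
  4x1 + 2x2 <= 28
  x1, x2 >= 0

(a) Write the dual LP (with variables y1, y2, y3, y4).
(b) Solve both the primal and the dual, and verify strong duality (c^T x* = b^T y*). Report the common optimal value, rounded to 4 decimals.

The standard primal-dual pair for 'max c^T x s.t. A x <= b, x >= 0' is:
  Dual:  min b^T y  s.t.  A^T y >= c,  y >= 0.

So the dual LP is:
  minimize  4y1 + 8y2 + 10y3 + 28y4
  subject to:
    y1 + y3 + 4y4 >= 6
    y2 + 3y3 + 2y4 >= 2
    y1, y2, y3, y4 >= 0

Solving the primal: x* = (4, 2).
  primal value c^T x* = 28.
Solving the dual: y* = (5.3333, 0, 0.6667, 0).
  dual value b^T y* = 28.
Strong duality: c^T x* = b^T y*. Confirmed.

28


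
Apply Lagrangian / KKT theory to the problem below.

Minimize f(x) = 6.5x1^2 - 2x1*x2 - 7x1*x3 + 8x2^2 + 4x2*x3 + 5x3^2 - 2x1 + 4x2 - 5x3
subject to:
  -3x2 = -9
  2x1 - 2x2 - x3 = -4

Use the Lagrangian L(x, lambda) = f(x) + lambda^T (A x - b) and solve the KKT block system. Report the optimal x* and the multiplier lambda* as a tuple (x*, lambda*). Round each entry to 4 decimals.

Form the Lagrangian:
  L(x, lambda) = (1/2) x^T Q x + c^T x + lambda^T (A x - b)
Stationarity (grad_x L = 0): Q x + c + A^T lambda = 0.
Primal feasibility: A x = b.

This gives the KKT block system:
  [ Q   A^T ] [ x     ]   [-c ]
  [ A    0  ] [ lambda ] = [ b ]

Solving the linear system:
  x*      = (0.8, 3, -0.4)
  lambda* = (18, -2.6)
  f(x*)   = 82

x* = (0.8, 3, -0.4), lambda* = (18, -2.6)


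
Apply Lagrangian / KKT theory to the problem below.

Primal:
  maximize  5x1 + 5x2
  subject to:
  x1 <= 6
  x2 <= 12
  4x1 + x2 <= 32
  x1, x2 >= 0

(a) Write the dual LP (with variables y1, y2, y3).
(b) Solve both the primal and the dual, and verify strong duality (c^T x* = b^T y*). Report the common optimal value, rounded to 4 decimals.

The standard primal-dual pair for 'max c^T x s.t. A x <= b, x >= 0' is:
  Dual:  min b^T y  s.t.  A^T y >= c,  y >= 0.

So the dual LP is:
  minimize  6y1 + 12y2 + 32y3
  subject to:
    y1 + 4y3 >= 5
    y2 + y3 >= 5
    y1, y2, y3 >= 0

Solving the primal: x* = (5, 12).
  primal value c^T x* = 85.
Solving the dual: y* = (0, 3.75, 1.25).
  dual value b^T y* = 85.
Strong duality: c^T x* = b^T y*. Confirmed.

85


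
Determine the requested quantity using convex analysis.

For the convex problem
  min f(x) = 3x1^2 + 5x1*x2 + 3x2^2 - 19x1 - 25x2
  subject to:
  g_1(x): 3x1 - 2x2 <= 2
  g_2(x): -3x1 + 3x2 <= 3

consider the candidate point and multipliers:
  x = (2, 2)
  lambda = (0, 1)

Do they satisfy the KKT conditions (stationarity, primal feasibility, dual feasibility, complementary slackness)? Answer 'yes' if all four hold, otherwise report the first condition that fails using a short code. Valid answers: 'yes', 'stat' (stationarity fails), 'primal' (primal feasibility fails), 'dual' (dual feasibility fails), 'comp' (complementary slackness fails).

Gradient of f: grad f(x) = Q x + c = (3, -3)
Constraint values g_i(x) = a_i^T x - b_i:
  g_1((2, 2)) = 0
  g_2((2, 2)) = -3
Stationarity residual: grad f(x) + sum_i lambda_i a_i = (0, 0)
  -> stationarity OK
Primal feasibility (all g_i <= 0): OK
Dual feasibility (all lambda_i >= 0): OK
Complementary slackness (lambda_i * g_i(x) = 0 for all i): FAILS

Verdict: the first failing condition is complementary_slackness -> comp.

comp


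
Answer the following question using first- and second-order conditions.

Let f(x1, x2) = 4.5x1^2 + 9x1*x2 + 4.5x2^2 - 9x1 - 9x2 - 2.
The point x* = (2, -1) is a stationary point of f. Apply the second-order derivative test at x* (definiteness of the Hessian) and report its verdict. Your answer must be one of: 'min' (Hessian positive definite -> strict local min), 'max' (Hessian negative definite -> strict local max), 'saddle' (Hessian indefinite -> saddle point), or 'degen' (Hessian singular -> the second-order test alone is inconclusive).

Compute the Hessian H = grad^2 f:
  H = [[9, 9], [9, 9]]
Verify stationarity: grad f(x*) = H x* + g = (0, 0).
Eigenvalues of H: 0, 18.
H has a zero eigenvalue (singular; positive semidefinite but not definite), so H is neither positive definite, negative definite, nor indefinite. The second-order test alone is inconclusive -> degen.
(Indeed, f is constant along the null direction of H through x*, so x* is not a strict local extremum.)

degen


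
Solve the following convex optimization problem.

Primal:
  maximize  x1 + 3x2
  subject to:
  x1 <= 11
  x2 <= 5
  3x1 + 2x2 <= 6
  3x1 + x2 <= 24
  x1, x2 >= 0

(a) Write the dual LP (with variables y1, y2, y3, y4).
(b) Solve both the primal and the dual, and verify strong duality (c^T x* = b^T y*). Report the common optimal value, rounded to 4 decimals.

The standard primal-dual pair for 'max c^T x s.t. A x <= b, x >= 0' is:
  Dual:  min b^T y  s.t.  A^T y >= c,  y >= 0.

So the dual LP is:
  minimize  11y1 + 5y2 + 6y3 + 24y4
  subject to:
    y1 + 3y3 + 3y4 >= 1
    y2 + 2y3 + y4 >= 3
    y1, y2, y3, y4 >= 0

Solving the primal: x* = (0, 3).
  primal value c^T x* = 9.
Solving the dual: y* = (0, 0, 1.5, 0).
  dual value b^T y* = 9.
Strong duality: c^T x* = b^T y*. Confirmed.

9


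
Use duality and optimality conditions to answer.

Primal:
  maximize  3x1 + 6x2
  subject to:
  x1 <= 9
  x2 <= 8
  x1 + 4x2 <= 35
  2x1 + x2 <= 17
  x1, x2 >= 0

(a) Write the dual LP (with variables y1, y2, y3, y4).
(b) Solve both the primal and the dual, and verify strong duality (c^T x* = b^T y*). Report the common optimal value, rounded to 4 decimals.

The standard primal-dual pair for 'max c^T x s.t. A x <= b, x >= 0' is:
  Dual:  min b^T y  s.t.  A^T y >= c,  y >= 0.

So the dual LP is:
  minimize  9y1 + 8y2 + 35y3 + 17y4
  subject to:
    y1 + y3 + 2y4 >= 3
    y2 + 4y3 + y4 >= 6
    y1, y2, y3, y4 >= 0

Solving the primal: x* = (4.7143, 7.5714).
  primal value c^T x* = 59.5714.
Solving the dual: y* = (0, 0, 1.2857, 0.8571).
  dual value b^T y* = 59.5714.
Strong duality: c^T x* = b^T y*. Confirmed.

59.5714


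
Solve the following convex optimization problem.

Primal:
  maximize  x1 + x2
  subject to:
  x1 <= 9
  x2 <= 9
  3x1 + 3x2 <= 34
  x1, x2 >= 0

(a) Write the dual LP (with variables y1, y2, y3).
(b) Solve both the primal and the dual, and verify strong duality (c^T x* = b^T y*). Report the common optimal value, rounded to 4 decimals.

The standard primal-dual pair for 'max c^T x s.t. A x <= b, x >= 0' is:
  Dual:  min b^T y  s.t.  A^T y >= c,  y >= 0.

So the dual LP is:
  minimize  9y1 + 9y2 + 34y3
  subject to:
    y1 + 3y3 >= 1
    y2 + 3y3 >= 1
    y1, y2, y3 >= 0

Solving the primal: x* = (2.3333, 9).
  primal value c^T x* = 11.3333.
Solving the dual: y* = (0, 0, 0.3333).
  dual value b^T y* = 11.3333.
Strong duality: c^T x* = b^T y*. Confirmed.

11.3333


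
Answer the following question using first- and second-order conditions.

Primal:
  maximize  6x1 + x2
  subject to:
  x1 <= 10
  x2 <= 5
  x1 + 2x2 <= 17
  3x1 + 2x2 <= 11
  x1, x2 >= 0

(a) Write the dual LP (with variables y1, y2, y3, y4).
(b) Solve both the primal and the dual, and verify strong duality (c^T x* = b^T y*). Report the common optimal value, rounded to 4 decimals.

The standard primal-dual pair for 'max c^T x s.t. A x <= b, x >= 0' is:
  Dual:  min b^T y  s.t.  A^T y >= c,  y >= 0.

So the dual LP is:
  minimize  10y1 + 5y2 + 17y3 + 11y4
  subject to:
    y1 + y3 + 3y4 >= 6
    y2 + 2y3 + 2y4 >= 1
    y1, y2, y3, y4 >= 0

Solving the primal: x* = (3.6667, 0).
  primal value c^T x* = 22.
Solving the dual: y* = (0, 0, 0, 2).
  dual value b^T y* = 22.
Strong duality: c^T x* = b^T y*. Confirmed.

22


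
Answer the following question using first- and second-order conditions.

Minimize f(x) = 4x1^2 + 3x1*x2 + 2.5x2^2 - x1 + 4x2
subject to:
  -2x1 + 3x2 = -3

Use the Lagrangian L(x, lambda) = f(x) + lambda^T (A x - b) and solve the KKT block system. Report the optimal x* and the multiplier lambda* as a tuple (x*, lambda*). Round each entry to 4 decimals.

Form the Lagrangian:
  L(x, lambda) = (1/2) x^T Q x + c^T x + lambda^T (A x - b)
Stationarity (grad_x L = 0): Q x + c + A^T lambda = 0.
Primal feasibility: A x = b.

This gives the KKT block system:
  [ Q   A^T ] [ x     ]   [-c ]
  [ A    0  ] [ lambda ] = [ b ]

Solving the linear system:
  x*      = (0.3281, -0.7812)
  lambda* = (-0.3594)
  f(x*)   = -2.2656

x* = (0.3281, -0.7812), lambda* = (-0.3594)


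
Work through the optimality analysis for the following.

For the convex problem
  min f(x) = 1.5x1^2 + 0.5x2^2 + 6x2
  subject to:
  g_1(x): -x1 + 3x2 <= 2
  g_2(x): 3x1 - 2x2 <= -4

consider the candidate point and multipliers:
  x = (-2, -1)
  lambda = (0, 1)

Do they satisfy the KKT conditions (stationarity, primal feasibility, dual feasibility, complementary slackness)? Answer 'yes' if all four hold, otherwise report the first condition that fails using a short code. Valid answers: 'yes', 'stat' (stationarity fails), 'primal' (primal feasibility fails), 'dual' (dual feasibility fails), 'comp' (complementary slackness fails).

Gradient of f: grad f(x) = Q x + c = (-6, 5)
Constraint values g_i(x) = a_i^T x - b_i:
  g_1((-2, -1)) = -3
  g_2((-2, -1)) = 0
Stationarity residual: grad f(x) + sum_i lambda_i a_i = (-3, 3)
  -> stationarity FAILS
Primal feasibility (all g_i <= 0): OK
Dual feasibility (all lambda_i >= 0): OK
Complementary slackness (lambda_i * g_i(x) = 0 for all i): OK

Verdict: the first failing condition is stationarity -> stat.

stat


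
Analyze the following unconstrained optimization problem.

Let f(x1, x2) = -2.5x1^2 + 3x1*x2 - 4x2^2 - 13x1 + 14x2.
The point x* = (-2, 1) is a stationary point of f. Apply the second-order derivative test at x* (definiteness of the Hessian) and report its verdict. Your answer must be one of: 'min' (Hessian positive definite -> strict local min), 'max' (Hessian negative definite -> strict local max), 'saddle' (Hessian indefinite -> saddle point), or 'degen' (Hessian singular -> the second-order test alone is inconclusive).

Compute the Hessian H = grad^2 f:
  H = [[-5, 3], [3, -8]]
Verify stationarity: grad f(x*) = H x* + g = (0, 0).
Eigenvalues of H: -9.8541, -3.1459.
Both eigenvalues < 0, so H is negative definite -> x* is a strict local max.

max


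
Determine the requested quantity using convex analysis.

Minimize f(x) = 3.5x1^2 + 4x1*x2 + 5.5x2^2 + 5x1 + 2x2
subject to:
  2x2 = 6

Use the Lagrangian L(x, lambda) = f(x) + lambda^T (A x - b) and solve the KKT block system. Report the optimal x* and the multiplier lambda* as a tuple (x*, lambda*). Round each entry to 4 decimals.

Form the Lagrangian:
  L(x, lambda) = (1/2) x^T Q x + c^T x + lambda^T (A x - b)
Stationarity (grad_x L = 0): Q x + c + A^T lambda = 0.
Primal feasibility: A x = b.

This gives the KKT block system:
  [ Q   A^T ] [ x     ]   [-c ]
  [ A    0  ] [ lambda ] = [ b ]

Solving the linear system:
  x*      = (-2.4286, 3)
  lambda* = (-12.6429)
  f(x*)   = 34.8571

x* = (-2.4286, 3), lambda* = (-12.6429)


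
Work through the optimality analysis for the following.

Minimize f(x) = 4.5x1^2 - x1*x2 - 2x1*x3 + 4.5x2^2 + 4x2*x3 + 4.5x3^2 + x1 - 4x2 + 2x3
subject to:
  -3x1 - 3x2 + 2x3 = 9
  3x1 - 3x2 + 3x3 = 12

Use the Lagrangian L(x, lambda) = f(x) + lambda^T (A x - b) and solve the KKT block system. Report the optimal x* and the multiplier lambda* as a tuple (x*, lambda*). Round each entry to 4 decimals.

Form the Lagrangian:
  L(x, lambda) = (1/2) x^T Q x + c^T x + lambda^T (A x - b)
Stationarity (grad_x L = 0): Q x + c + A^T lambda = 0.
Primal feasibility: A x = b.

This gives the KKT block system:
  [ Q   A^T ] [ x     ]   [-c ]
  [ A    0  ] [ lambda ] = [ b ]

Solving the linear system:
  x*      = (0.1791, -1.8954, 1.9255)
  lambda* = (-2.1466, -2.3654)
  f(x*)   = 29.6581

x* = (0.1791, -1.8954, 1.9255), lambda* = (-2.1466, -2.3654)


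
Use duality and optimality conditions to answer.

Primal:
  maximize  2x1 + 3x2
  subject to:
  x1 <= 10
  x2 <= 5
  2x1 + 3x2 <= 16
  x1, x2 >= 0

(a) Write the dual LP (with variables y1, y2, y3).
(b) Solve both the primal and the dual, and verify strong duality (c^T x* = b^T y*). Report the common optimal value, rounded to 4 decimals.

The standard primal-dual pair for 'max c^T x s.t. A x <= b, x >= 0' is:
  Dual:  min b^T y  s.t.  A^T y >= c,  y >= 0.

So the dual LP is:
  minimize  10y1 + 5y2 + 16y3
  subject to:
    y1 + 2y3 >= 2
    y2 + 3y3 >= 3
    y1, y2, y3 >= 0

Solving the primal: x* = (8, 0).
  primal value c^T x* = 16.
Solving the dual: y* = (0, 0, 1).
  dual value b^T y* = 16.
Strong duality: c^T x* = b^T y*. Confirmed.

16


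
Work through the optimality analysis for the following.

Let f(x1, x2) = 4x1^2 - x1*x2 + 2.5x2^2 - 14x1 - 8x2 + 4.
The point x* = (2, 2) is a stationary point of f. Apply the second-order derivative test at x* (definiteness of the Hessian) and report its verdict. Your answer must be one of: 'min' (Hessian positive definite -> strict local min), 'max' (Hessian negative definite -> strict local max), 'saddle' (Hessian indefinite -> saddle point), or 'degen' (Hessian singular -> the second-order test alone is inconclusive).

Compute the Hessian H = grad^2 f:
  H = [[8, -1], [-1, 5]]
Verify stationarity: grad f(x*) = H x* + g = (0, 0).
Eigenvalues of H: 4.6972, 8.3028.
Both eigenvalues > 0, so H is positive definite -> x* is a strict local min.

min


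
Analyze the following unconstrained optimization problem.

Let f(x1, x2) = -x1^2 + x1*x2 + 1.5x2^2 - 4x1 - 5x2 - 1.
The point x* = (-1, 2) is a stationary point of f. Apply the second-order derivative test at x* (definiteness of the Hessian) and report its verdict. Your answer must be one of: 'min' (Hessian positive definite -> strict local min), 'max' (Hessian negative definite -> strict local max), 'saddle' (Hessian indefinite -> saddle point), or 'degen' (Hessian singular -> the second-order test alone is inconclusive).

Compute the Hessian H = grad^2 f:
  H = [[-2, 1], [1, 3]]
Verify stationarity: grad f(x*) = H x* + g = (0, 0).
Eigenvalues of H: -2.1926, 3.1926.
Eigenvalues have mixed signs, so H is indefinite -> x* is a saddle point.

saddle


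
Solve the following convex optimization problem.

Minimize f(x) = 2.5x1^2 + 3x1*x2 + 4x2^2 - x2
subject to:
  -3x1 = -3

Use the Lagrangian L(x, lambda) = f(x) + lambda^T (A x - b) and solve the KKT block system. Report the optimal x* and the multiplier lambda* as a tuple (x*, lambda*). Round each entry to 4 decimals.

Form the Lagrangian:
  L(x, lambda) = (1/2) x^T Q x + c^T x + lambda^T (A x - b)
Stationarity (grad_x L = 0): Q x + c + A^T lambda = 0.
Primal feasibility: A x = b.

This gives the KKT block system:
  [ Q   A^T ] [ x     ]   [-c ]
  [ A    0  ] [ lambda ] = [ b ]

Solving the linear system:
  x*      = (1, -0.25)
  lambda* = (1.4167)
  f(x*)   = 2.25

x* = (1, -0.25), lambda* = (1.4167)


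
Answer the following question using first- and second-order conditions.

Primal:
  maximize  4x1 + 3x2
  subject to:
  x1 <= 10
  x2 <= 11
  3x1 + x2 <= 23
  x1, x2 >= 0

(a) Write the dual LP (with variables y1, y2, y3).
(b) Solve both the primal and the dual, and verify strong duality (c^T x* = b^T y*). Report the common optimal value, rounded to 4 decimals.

The standard primal-dual pair for 'max c^T x s.t. A x <= b, x >= 0' is:
  Dual:  min b^T y  s.t.  A^T y >= c,  y >= 0.

So the dual LP is:
  minimize  10y1 + 11y2 + 23y3
  subject to:
    y1 + 3y3 >= 4
    y2 + y3 >= 3
    y1, y2, y3 >= 0

Solving the primal: x* = (4, 11).
  primal value c^T x* = 49.
Solving the dual: y* = (0, 1.6667, 1.3333).
  dual value b^T y* = 49.
Strong duality: c^T x* = b^T y*. Confirmed.

49


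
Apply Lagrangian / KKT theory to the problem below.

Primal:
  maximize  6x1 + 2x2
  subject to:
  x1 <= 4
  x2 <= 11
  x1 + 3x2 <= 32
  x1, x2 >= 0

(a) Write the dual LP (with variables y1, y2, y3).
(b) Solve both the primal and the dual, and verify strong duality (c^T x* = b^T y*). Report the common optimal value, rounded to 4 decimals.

The standard primal-dual pair for 'max c^T x s.t. A x <= b, x >= 0' is:
  Dual:  min b^T y  s.t.  A^T y >= c,  y >= 0.

So the dual LP is:
  minimize  4y1 + 11y2 + 32y3
  subject to:
    y1 + y3 >= 6
    y2 + 3y3 >= 2
    y1, y2, y3 >= 0

Solving the primal: x* = (4, 9.3333).
  primal value c^T x* = 42.6667.
Solving the dual: y* = (5.3333, 0, 0.6667).
  dual value b^T y* = 42.6667.
Strong duality: c^T x* = b^T y*. Confirmed.

42.6667


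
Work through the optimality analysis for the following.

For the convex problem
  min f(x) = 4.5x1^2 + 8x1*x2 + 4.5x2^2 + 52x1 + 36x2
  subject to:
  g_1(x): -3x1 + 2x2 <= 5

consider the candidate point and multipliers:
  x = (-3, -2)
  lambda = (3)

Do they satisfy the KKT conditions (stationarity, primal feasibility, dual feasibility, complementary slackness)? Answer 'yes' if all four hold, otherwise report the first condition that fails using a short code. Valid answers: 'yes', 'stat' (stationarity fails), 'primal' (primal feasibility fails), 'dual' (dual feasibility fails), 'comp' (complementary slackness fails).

Gradient of f: grad f(x) = Q x + c = (9, -6)
Constraint values g_i(x) = a_i^T x - b_i:
  g_1((-3, -2)) = 0
Stationarity residual: grad f(x) + sum_i lambda_i a_i = (0, 0)
  -> stationarity OK
Primal feasibility (all g_i <= 0): OK
Dual feasibility (all lambda_i >= 0): OK
Complementary slackness (lambda_i * g_i(x) = 0 for all i): OK

Verdict: yes, KKT holds.

yes


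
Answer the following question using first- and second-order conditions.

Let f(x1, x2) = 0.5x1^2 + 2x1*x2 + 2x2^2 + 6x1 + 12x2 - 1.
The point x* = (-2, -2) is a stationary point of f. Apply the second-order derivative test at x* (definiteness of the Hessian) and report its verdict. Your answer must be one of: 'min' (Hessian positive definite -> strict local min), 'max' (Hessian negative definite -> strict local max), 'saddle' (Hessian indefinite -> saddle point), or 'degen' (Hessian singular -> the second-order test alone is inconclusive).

Compute the Hessian H = grad^2 f:
  H = [[1, 2], [2, 4]]
Verify stationarity: grad f(x*) = H x* + g = (0, 0).
Eigenvalues of H: 0, 5.
H has a zero eigenvalue (singular; positive semidefinite but not definite), so H is neither positive definite, negative definite, nor indefinite. The second-order test alone is inconclusive -> degen.
(Indeed, f is constant along the null direction of H through x*, so x* is not a strict local extremum.)

degen


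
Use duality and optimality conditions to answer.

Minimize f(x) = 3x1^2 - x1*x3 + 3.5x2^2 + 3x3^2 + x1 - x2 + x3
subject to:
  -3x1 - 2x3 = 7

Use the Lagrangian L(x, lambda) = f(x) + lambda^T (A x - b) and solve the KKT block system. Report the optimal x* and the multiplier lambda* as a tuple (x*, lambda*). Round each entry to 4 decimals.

Form the Lagrangian:
  L(x, lambda) = (1/2) x^T Q x + c^T x + lambda^T (A x - b)
Stationarity (grad_x L = 0): Q x + c + A^T lambda = 0.
Primal feasibility: A x = b.

This gives the KKT block system:
  [ Q   A^T ] [ x     ]   [-c ]
  [ A    0  ] [ lambda ] = [ b ]

Solving the linear system:
  x*      = (-1.5333, 0.1429, -1.2)
  lambda* = (-2.3333)
  f(x*)   = 6.7286

x* = (-1.5333, 0.1429, -1.2), lambda* = (-2.3333)


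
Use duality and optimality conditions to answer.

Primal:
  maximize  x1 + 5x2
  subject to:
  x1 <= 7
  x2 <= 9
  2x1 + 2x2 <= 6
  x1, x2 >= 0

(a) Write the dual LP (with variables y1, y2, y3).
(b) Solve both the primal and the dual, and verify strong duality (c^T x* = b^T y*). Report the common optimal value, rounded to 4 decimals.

The standard primal-dual pair for 'max c^T x s.t. A x <= b, x >= 0' is:
  Dual:  min b^T y  s.t.  A^T y >= c,  y >= 0.

So the dual LP is:
  minimize  7y1 + 9y2 + 6y3
  subject to:
    y1 + 2y3 >= 1
    y2 + 2y3 >= 5
    y1, y2, y3 >= 0

Solving the primal: x* = (0, 3).
  primal value c^T x* = 15.
Solving the dual: y* = (0, 0, 2.5).
  dual value b^T y* = 15.
Strong duality: c^T x* = b^T y*. Confirmed.

15


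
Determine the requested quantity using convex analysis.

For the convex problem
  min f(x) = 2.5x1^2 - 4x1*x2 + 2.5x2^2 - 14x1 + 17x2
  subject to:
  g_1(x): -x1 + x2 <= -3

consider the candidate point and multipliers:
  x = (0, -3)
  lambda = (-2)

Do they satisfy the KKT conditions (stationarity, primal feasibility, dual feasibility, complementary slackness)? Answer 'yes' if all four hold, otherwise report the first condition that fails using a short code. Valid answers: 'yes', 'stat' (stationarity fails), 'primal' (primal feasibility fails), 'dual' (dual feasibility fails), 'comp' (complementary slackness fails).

Gradient of f: grad f(x) = Q x + c = (-2, 2)
Constraint values g_i(x) = a_i^T x - b_i:
  g_1((0, -3)) = 0
Stationarity residual: grad f(x) + sum_i lambda_i a_i = (0, 0)
  -> stationarity OK
Primal feasibility (all g_i <= 0): OK
Dual feasibility (all lambda_i >= 0): FAILS
Complementary slackness (lambda_i * g_i(x) = 0 for all i): OK

Verdict: the first failing condition is dual_feasibility -> dual.

dual


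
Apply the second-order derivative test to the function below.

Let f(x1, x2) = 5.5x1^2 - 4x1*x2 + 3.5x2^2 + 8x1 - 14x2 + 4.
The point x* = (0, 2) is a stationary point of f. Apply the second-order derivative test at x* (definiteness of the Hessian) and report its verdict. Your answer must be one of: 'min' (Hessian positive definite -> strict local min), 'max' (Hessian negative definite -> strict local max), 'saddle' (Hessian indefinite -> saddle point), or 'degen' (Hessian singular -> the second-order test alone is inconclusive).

Compute the Hessian H = grad^2 f:
  H = [[11, -4], [-4, 7]]
Verify stationarity: grad f(x*) = H x* + g = (0, 0).
Eigenvalues of H: 4.5279, 13.4721.
Both eigenvalues > 0, so H is positive definite -> x* is a strict local min.

min


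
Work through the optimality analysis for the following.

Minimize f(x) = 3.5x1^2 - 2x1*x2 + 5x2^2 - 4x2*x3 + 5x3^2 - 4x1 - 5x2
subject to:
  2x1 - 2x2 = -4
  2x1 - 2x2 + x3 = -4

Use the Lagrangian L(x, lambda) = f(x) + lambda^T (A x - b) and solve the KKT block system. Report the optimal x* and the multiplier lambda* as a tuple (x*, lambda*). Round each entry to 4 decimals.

Form the Lagrangian:
  L(x, lambda) = (1/2) x^T Q x + c^T x + lambda^T (A x - b)
Stationarity (grad_x L = 0): Q x + c + A^T lambda = 0.
Primal feasibility: A x = b.

This gives the KKT block system:
  [ Q   A^T ] [ x     ]   [-c ]
  [ A    0  ] [ lambda ] = [ b ]

Solving the linear system:
  x*      = (-0.5385, 1.4615, 0)
  lambda* = (-0.5, 5.8462)
  f(x*)   = 8.1154

x* = (-0.5385, 1.4615, 0), lambda* = (-0.5, 5.8462)


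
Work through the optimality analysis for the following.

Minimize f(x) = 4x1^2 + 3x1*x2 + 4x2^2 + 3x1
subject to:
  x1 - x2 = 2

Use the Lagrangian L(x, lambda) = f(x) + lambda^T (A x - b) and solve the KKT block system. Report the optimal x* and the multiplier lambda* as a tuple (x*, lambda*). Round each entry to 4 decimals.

Form the Lagrangian:
  L(x, lambda) = (1/2) x^T Q x + c^T x + lambda^T (A x - b)
Stationarity (grad_x L = 0): Q x + c + A^T lambda = 0.
Primal feasibility: A x = b.

This gives the KKT block system:
  [ Q   A^T ] [ x     ]   [-c ]
  [ A    0  ] [ lambda ] = [ b ]

Solving the linear system:
  x*      = (0.8636, -1.1364)
  lambda* = (-6.5)
  f(x*)   = 7.7955

x* = (0.8636, -1.1364), lambda* = (-6.5)


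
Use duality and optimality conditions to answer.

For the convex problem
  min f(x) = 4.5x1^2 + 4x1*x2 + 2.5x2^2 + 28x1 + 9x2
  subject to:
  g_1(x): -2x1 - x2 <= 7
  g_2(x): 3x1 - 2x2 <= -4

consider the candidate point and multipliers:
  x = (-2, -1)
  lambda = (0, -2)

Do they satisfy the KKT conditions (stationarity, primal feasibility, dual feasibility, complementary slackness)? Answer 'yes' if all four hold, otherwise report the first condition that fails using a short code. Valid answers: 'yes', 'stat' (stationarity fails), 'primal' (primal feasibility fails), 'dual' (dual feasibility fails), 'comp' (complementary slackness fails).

Gradient of f: grad f(x) = Q x + c = (6, -4)
Constraint values g_i(x) = a_i^T x - b_i:
  g_1((-2, -1)) = -2
  g_2((-2, -1)) = 0
Stationarity residual: grad f(x) + sum_i lambda_i a_i = (0, 0)
  -> stationarity OK
Primal feasibility (all g_i <= 0): OK
Dual feasibility (all lambda_i >= 0): FAILS
Complementary slackness (lambda_i * g_i(x) = 0 for all i): OK

Verdict: the first failing condition is dual_feasibility -> dual.

dual
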